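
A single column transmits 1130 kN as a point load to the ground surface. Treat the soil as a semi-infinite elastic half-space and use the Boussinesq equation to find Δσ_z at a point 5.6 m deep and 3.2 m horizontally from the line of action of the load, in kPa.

Boussinesq vertical stress below a point load on an elastic half-space:
Δσ_z = 3P/(2πz²) · [1 + (r/z)²]^(−5/2)
r/z = 3.2/5.6 = 0.57143; [1+(r/z)²]^(−5/2) = 0.49341.
Δσ_z = 3×1130/(2π×5.6²) × 0.49341 = 17.205 × 0.49341 = 8.489 kPa

Δσ_z ≈ 8.49 kPa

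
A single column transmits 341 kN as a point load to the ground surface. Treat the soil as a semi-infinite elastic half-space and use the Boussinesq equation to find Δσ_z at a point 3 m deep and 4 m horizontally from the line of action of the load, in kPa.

Boussinesq vertical stress below a point load on an elastic half-space:
Δσ_z = 3P/(2πz²) · [1 + (r/z)²]^(−5/2)
r/z = 4/3 = 1.3333; [1+(r/z)²]^(−5/2) = 0.07776.
Δσ_z = 3×341/(2π×3²) × 0.07776 = 18.091 × 0.07776 = 1.407 kPa

Δσ_z ≈ 1.41 kPa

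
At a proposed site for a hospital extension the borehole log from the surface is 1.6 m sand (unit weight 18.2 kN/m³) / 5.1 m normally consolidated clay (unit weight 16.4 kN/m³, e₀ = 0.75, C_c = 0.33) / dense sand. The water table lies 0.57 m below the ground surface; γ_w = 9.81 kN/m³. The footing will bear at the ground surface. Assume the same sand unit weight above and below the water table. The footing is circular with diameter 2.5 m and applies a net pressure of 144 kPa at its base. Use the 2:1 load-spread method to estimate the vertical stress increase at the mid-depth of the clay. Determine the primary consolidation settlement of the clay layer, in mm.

S_c ≈ 188 mm

Mid-depth of clay below the ground surface: z = 1.6 + 5.1/2 = 4.15 m.
Total vertical stress at mid-clay: σ_v = 18.2×1.6 + 16.4×2.55 = 70.94 kPa.
Pore pressure: u = 9.81×(4.15 − 0.57) = 35.12 kPa.
Initial effective stress: σ'_0 = σ_v − u = 70.94 − 35.12 = 35.82 kPa.
Stress increase at mid-clay by the 2:1 spreading method:
Δσ ≈ qD²/(D+z)² = 144×2.5²/(2.5+4.15)² = 20.352 kPa
Final effective stress: σ'_f = σ'_0 + Δσ = 35.82 + 20.352 = 56.172 kPa.
Normally consolidated clay, so the full stress increment lies on the virgin compression line:
S_c = C_c·H/(1+e₀)·log₁₀(σ'_f/σ'_0) = 0.33×5.1/(1+0.75)×log₁₀(56.172/35.82)
    = 0.96171 × 0.19539 = 0.1879 m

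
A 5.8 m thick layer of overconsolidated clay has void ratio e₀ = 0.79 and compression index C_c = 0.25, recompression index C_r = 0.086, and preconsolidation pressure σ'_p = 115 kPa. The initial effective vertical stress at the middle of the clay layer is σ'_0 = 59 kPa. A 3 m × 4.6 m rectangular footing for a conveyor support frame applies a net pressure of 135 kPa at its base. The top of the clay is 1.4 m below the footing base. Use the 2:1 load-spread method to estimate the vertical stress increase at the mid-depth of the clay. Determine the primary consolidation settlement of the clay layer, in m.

S_c ≈ 0.0479 m

Mid-depth of clay below the footing base: z = 1.4 + 5.8/2 = 4.3 m.
Stress increase at mid-clay by the 2:1 spreading method:
Δσ = qBL/((B+z)(L+z)) = 135×3×4.6/((3+4.3)(4.6+4.3)) = 28.675 kPa
Final effective stress: σ'_f = 59 + 28.675 = 87.675 kPa.
σ'_f = 87.675 ≤ σ'_p = 115 kPa, so the clay remains overconsolidated and only the recompression index applies:
S_c = C_r·H/(1+e₀)·log₁₀(σ'_f/σ'_0) = 0.086×5.8/1.79×log₁₀(87.675/59)
    = 0.27866 × 0.17202 = 0.04793 m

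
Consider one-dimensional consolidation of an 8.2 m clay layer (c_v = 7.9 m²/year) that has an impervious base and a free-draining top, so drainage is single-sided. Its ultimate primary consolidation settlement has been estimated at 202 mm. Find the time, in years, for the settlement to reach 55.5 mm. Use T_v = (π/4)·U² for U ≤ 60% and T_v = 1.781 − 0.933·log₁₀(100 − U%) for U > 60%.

t ≈ 0.505 years

Drainage path length: H_d = H = 8.2 m (single drainage).
U = S(t)/S_ult = 55.5/202 = 0.2748.
U ≤ 60%: T_v = (π/4)·U² = (π/4)×0.27475² = 0.059289.
t = T_v·H_d²/c_v = 0.059289×8.2²/7.9 = 0.5046 years.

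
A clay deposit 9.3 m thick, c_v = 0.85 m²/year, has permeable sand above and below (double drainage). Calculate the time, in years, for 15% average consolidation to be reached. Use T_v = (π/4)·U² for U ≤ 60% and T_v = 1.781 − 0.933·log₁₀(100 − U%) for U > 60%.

t ≈ 0.45 years

Drainage path length: H_d = H/2 = 4.65 m (double drainage).
U ≤ 60%: T_v = (π/4)·U² = (π/4)×0.15² = 0.017671.
t = T_v·H_d²/c_v = 0.017671×4.65²/0.85 = 0.4495 years.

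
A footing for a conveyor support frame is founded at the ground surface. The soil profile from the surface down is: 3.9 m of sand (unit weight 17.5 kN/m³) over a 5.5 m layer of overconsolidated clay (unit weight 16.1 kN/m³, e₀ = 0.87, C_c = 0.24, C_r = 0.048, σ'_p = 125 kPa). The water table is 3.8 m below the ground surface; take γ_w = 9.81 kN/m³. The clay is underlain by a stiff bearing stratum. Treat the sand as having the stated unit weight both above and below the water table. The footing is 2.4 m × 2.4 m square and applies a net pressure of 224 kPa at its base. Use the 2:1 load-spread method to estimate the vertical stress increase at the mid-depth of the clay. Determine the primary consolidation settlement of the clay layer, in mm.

Mid-depth of clay below the ground surface: z = 3.9 + 5.5/2 = 6.65 m.
Total vertical stress at mid-clay: σ_v = 17.5×3.9 + 16.1×2.75 = 112.53 kPa.
Pore pressure: u = 9.81×(6.65 − 3.8) = 27.959 kPa.
Initial effective stress: σ'_0 = σ_v − u = 112.53 − 27.959 = 84.571 kPa.
Stress increase at mid-clay by the 2:1 spreading method:
Δσ = qBL/((B+z)(L+z)) = 224×2.4×2.4/((2.4+6.65)(2.4+6.65)) = 15.753 kPa
Final effective stress: σ'_f = 84.571 + 15.753 = 100.32 kPa.
σ'_f = 100.32 ≤ σ'_p = 125 kPa, so the clay remains overconsolidated and only the recompression index applies:
S_c = C_r·H/(1+e₀)·log₁₀(σ'_f/σ'_0) = 0.048×5.5/1.87×log₁₀(100.32/84.571)
    = 0.14118 × 0.074166 = 0.01047 m

S_c ≈ 10.5 mm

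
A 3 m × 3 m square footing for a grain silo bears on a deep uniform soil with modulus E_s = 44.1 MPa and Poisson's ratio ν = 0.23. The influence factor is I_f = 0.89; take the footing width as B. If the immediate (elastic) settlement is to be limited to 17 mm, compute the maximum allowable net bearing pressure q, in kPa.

E_s = 44.1 MPa = 44100 kPa.
S_e = q·B·(1−ν²)/E_s · I_f  ⇒  q = S_e·E_s / (B·(1−ν²)·I_f).
q = 0.017 × 44100 / (3 × 0.9471 × 0.89) = 296.5 kPa

q ≈ 296 kPa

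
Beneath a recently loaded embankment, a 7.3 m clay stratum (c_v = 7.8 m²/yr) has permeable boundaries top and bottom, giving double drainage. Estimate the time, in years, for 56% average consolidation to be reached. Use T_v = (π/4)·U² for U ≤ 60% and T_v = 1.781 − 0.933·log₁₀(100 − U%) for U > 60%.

t ≈ 0.421 years

Drainage path length: H_d = H/2 = 3.65 m (double drainage).
U ≤ 60%: T_v = (π/4)·U² = (π/4)×0.56² = 0.2463.
t = T_v·H_d²/c_v = 0.2463×3.65²/7.8 = 0.4207 years.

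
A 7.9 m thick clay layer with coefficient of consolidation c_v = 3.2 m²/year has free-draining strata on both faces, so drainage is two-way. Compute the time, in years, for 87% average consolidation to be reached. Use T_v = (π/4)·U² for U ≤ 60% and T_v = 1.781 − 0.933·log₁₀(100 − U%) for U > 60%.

Drainage path length: H_d = H/2 = 3.95 m (double drainage).
U > 60%: T_v = 1.781 − 0.933·log₁₀(100 − 87) = 0.74169.
t = T_v·H_d²/c_v = 0.74169×3.95²/3.2 = 3.616 years.

t ≈ 3.62 years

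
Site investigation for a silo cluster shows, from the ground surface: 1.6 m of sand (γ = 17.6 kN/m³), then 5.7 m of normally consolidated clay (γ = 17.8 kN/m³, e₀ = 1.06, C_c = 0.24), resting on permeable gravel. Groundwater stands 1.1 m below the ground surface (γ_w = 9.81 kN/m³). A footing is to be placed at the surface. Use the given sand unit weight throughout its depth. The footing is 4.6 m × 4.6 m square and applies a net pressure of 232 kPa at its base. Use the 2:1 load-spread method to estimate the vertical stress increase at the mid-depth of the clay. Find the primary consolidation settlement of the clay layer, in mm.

Mid-depth of clay below the ground surface: z = 1.6 + 5.7/2 = 4.45 m.
Total vertical stress at mid-clay: σ_v = 17.6×1.6 + 17.8×2.85 = 78.89 kPa.
Pore pressure: u = 9.81×(4.45 − 1.1) = 32.864 kPa.
Initial effective stress: σ'_0 = σ_v − u = 78.89 − 32.864 = 46.026 kPa.
Stress increase at mid-clay by the 2:1 spreading method:
Δσ = qBL/((B+z)(L+z)) = 232×4.6×4.6/((4.6+4.45)(4.6+4.45)) = 59.939 kPa
Final effective stress: σ'_f = σ'_0 + Δσ = 46.026 + 59.939 = 105.97 kPa.
Normally consolidated clay, so the full stress increment lies on the virgin compression line:
S_c = C_c·H/(1+e₀)·log₁₀(σ'_f/σ'_0) = 0.24×5.7/(1+1.06)×log₁₀(105.97/46.026)
    = 0.66408 × 0.36218 = 0.2405 m

S_c ≈ 241 mm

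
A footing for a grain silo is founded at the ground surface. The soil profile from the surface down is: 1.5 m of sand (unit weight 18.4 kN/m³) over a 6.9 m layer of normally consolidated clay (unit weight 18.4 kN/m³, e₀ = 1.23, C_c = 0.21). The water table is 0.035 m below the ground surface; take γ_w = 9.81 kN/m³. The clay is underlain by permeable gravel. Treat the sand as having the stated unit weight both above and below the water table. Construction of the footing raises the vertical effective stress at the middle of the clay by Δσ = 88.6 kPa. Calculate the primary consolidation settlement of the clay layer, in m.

Mid-depth of clay below the ground surface: z = 1.5 + 6.9/2 = 4.95 m.
Total vertical stress at mid-clay: σ_v = 18.4×1.5 + 18.4×3.45 = 91.08 kPa.
Pore pressure: u = 9.81×(4.95 − 0.035) = 48.216 kPa.
Initial effective stress: σ'_0 = σ_v − u = 91.08 − 48.216 = 42.864 kPa.
Final effective stress: σ'_f = σ'_0 + Δσ = 42.864 + 88.6 = 131.46 kPa.
Normally consolidated clay, so the full stress increment lies on the virgin compression line:
S_c = C_c·H/(1+e₀)·log₁₀(σ'_f/σ'_0) = 0.21×6.9/(1+1.23)×log₁₀(131.46/42.864)
    = 0.64978 × 0.4867 = 0.3162 m

S_c ≈ 0.316 m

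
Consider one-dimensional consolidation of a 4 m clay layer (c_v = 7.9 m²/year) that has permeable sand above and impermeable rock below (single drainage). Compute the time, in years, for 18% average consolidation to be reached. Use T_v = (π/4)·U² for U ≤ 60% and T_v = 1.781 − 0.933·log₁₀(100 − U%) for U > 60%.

Drainage path length: H_d = H = 4 m (single drainage).
U ≤ 60%: T_v = (π/4)·U² = (π/4)×0.18² = 0.025447.
t = T_v·H_d²/c_v = 0.025447×4²/7.9 = 0.05154 years.

t ≈ 0.0515 years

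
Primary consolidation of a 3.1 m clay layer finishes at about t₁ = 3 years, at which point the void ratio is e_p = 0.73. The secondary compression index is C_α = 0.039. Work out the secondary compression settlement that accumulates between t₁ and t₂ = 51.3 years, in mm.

Secondary compression: S_s = C_α·H/(1+e_p)·log₁₀(t₂/t₁)
S_s = 0.039×3.1/(1+0.73)×log₁₀(51.3/3)
    = 0.06988 × 1.233 = 0.08617 m

S_s ≈ 86.2 mm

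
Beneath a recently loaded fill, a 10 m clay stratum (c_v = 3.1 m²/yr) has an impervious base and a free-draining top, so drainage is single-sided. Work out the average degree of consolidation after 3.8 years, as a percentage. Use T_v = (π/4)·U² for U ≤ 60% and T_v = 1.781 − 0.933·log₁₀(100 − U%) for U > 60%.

U ≈ 38.7 %

Drainage path length: H_d = H = 10 m (single drainage).
T_v = c_v·t/H_d² = 3.1×3.8/10² = 0.1178.
T_v = 0.1178 corresponds to the U ≤ 60% branch:
U = √(4T_v/π) = 0.3873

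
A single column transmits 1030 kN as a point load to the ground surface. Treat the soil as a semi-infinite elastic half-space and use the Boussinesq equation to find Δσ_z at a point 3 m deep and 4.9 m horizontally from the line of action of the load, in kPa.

Boussinesq vertical stress below a point load on an elastic half-space:
Δσ_z = 3P/(2πz²) · [1 + (r/z)²]^(−5/2)
r/z = 4.9/3 = 1.6333; [1+(r/z)²]^(−5/2) = 0.038814.
Δσ_z = 3×1030/(2π×3²) × 0.038814 = 54.643 × 0.038814 = 2.121 kPa

Δσ_z ≈ 2.12 kPa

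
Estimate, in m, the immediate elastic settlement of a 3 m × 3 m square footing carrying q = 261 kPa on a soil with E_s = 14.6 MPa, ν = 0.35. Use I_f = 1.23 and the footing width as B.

Immediate (elastic) settlement: S_e = q·B·(1−ν²)/E_s · I_f.
E_s = 14.6 MPa = 14600 kPa.
S_e = 261 × 3 × (1 − 0.35²) / 14600 × 1.23
    = 261 × 3 × 0.8775 / 14600 × 1.23
    = 0.05788 m

S_e ≈ 0.0579 m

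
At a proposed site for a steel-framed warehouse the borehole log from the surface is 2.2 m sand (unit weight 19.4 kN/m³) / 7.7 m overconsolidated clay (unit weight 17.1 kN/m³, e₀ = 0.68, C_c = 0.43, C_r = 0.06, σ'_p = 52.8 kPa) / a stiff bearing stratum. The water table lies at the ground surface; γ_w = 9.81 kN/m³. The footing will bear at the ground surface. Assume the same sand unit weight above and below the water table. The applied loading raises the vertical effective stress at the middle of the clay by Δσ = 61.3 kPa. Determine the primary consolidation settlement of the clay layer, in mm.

S_c ≈ 640 mm

Mid-depth of clay below the ground surface: z = 2.2 + 7.7/2 = 6.05 m.
Total vertical stress at mid-clay: σ_v = 19.4×2.2 + 17.1×3.85 = 108.52 kPa.
Pore pressure: u = 9.81×(6.05 − 0) = 59.351 kPa.
Initial effective stress: σ'_0 = σ_v − u = 108.52 − 59.351 = 49.169 kPa.
Final effective stress: σ'_f = 49.169 + 61.3 = 110.47 kPa.
σ'_f = 110.47 > σ'_p = 52.8 kPa, so the stress path crosses the preconsolidation pressure — recompression up to σ'_p, then virgin compression beyond:
S_c = H/(1+e₀)·[C_r·log₁₀(σ'_p/σ'_0) + C_c·log₁₀(σ'_f/σ'_p)]
    = 7.7/1.68 × [0.06×log₁₀(52.8/49.169) + 0.43×log₁₀(110.47/52.8)]
    = 4.5833 × [0.0018566 + 0.13786] = 0.6404 m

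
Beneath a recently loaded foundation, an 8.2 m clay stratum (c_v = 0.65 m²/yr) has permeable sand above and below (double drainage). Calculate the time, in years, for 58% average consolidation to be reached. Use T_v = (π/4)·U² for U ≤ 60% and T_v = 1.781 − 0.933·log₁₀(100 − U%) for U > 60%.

Drainage path length: H_d = H/2 = 4.1 m (double drainage).
U ≤ 60%: T_v = (π/4)·U² = (π/4)×0.58² = 0.26421.
t = T_v·H_d²/c_v = 0.26421×4.1²/0.65 = 6.833 years.

t ≈ 6.83 years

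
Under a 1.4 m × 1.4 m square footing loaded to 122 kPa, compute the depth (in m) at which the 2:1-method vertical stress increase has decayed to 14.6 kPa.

z ≈ 2.65 m

2:1 spreading — at depth z the loaded area has grown by z in each plan dimension:
qB²/(B+z)² = Δσ_z ⇒ z = B(√(q/Δσ_z) − 1) = 1.4×(√(122/14.6) − 1) = 2.647 m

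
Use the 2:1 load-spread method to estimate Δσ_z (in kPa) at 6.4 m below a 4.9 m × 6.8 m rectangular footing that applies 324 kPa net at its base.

Δσ_z ≈ 72.4 kPa

By the 2:1 method the load spreads at 1 horizontal : 2 vertical, so at depth z the loaded area has grown by z in each plan dimension:
Δσ = qBL/((B+z)(L+z)) = 324×4.9×6.8/((4.9+6.4)(6.8+6.4)) = 72.377 kPa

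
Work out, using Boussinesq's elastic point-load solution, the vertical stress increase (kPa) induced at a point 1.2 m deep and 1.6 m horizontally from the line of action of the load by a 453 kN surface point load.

Boussinesq vertical stress below a point load on an elastic half-space:
Δσ_z = 3P/(2πz²) · [1 + (r/z)²]^(−5/2)
r/z = 1.6/1.2 = 1.3333; [1+(r/z)²]^(−5/2) = 0.07776.
Δσ_z = 3×453/(2π×1.2²) × 0.07776 = 150.2 × 0.07776 = 11.68 kPa

Δσ_z ≈ 11.7 kPa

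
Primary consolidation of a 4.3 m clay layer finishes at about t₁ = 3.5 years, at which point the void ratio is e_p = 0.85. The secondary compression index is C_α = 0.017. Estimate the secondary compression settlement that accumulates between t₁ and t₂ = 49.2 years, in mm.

Secondary compression: S_s = C_α·H/(1+e_p)·log₁₀(t₂/t₁)
S_s = 0.017×4.3/(1+0.85)×log₁₀(49.2/3.5)
    = 0.03951 × 1.148 = 0.04536 m

S_s ≈ 45.4 mm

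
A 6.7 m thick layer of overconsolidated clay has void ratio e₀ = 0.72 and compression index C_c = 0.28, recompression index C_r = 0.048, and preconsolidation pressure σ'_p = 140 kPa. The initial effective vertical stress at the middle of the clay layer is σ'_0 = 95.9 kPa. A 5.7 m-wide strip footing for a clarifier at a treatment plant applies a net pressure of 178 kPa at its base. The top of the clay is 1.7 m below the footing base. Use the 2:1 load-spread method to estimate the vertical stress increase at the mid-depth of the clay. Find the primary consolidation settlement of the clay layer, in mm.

Mid-depth of clay below the footing base: z = 1.7 + 6.7/2 = 5.05 m.
Stress increase at mid-clay by the 2:1 spreading method:
Δσ = qB/(B+z) = 178×5.7/(5.7+5.05) = 94.381 kPa
Final effective stress: σ'_f = 95.9 + 94.381 = 190.28 kPa.
σ'_f = 190.28 > σ'_p = 140 kPa, so the stress path crosses the preconsolidation pressure — recompression up to σ'_p, then virgin compression beyond:
S_c = H/(1+e₀)·[C_r·log₁₀(σ'_p/σ'_0) + C_c·log₁₀(σ'_f/σ'_p)]
    = 6.7/1.72 × [0.048×log₁₀(140/95.9) + 0.28×log₁₀(190.28/140)]
    = 3.8953 × [0.0078869 + 0.037314] = 0.1761 m

S_c ≈ 176 mm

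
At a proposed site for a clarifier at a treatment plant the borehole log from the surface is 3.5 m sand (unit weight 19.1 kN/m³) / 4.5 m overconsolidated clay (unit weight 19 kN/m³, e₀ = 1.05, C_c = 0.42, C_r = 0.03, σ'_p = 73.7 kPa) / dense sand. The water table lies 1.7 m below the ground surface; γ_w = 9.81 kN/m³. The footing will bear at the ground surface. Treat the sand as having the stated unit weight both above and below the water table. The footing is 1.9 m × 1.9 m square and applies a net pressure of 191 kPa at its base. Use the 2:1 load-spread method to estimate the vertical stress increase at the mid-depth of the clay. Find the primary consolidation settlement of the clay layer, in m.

S_c ≈ 0.0426 m

Mid-depth of clay below the ground surface: z = 3.5 + 4.5/2 = 5.75 m.
Total vertical stress at mid-clay: σ_v = 19.1×3.5 + 19×2.25 = 109.6 kPa.
Pore pressure: u = 9.81×(5.75 − 1.7) = 39.73 kPa.
Initial effective stress: σ'_0 = σ_v − u = 109.6 − 39.73 = 69.87 kPa.
Stress increase at mid-clay by the 2:1 spreading method:
Δσ = qBL/((B+z)(L+z)) = 191×1.9×1.9/((1.9+5.75)(1.9+5.75)) = 11.782 kPa
Final effective stress: σ'_f = 69.87 + 11.782 = 81.652 kPa.
σ'_f = 81.652 > σ'_p = 73.7 kPa, so the stress path crosses the preconsolidation pressure — recompression up to σ'_p, then virgin compression beyond:
S_c = H/(1+e₀)·[C_r·log₁₀(σ'_p/σ'_0) + C_c·log₁₀(σ'_f/σ'_p)]
    = 4.5/2.05 × [0.03×log₁₀(73.7/69.87) + 0.42×log₁₀(81.652/73.7)]
    = 2.1951 × [0.0006953 + 0.01869] = 0.04255 m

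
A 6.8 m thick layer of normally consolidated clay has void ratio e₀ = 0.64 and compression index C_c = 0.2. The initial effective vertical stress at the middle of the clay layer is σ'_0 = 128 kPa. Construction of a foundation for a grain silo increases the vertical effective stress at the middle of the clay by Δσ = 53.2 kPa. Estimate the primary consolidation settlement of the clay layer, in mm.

Final effective stress: σ'_f = σ'_0 + Δσ = 128 + 53.2 = 181.2 kPa.
Normally consolidated clay, so the full stress increment lies on the virgin compression line:
S_c = C_c·H/(1+e₀)·log₁₀(σ'_f/σ'_0) = 0.2×6.8/(1+0.64)×log₁₀(181.2/128)
    = 0.82927 × 0.15095 = 0.1252 m

S_c ≈ 125 mm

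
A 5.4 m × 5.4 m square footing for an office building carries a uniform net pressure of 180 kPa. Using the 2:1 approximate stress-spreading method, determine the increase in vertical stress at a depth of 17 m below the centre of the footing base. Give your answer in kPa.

By the 2:1 method the load spreads at 1 horizontal : 2 vertical, so at depth z the loaded area has grown by z in each plan dimension:
Δσ = qBL/((B+z)(L+z)) = 180×5.4×5.4/((5.4+17)(5.4+17)) = 10.461 kPa

Δσ_z ≈ 10.5 kPa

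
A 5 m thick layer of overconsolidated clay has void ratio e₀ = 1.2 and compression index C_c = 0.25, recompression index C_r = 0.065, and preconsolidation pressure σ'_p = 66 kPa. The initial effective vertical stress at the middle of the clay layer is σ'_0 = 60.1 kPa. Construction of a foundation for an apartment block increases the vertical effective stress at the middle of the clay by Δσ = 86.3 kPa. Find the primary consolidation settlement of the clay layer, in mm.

S_c ≈ 203 mm

Final effective stress: σ'_f = 60.1 + 86.3 = 146.4 kPa.
σ'_f = 146.4 > σ'_p = 66 kPa, so the stress path crosses the preconsolidation pressure — recompression up to σ'_p, then virgin compression beyond:
S_c = H/(1+e₀)·[C_r·log₁₀(σ'_p/σ'_0) + C_c·log₁₀(σ'_f/σ'_p)]
    = 5/2.2 × [0.065×log₁₀(66/60.1) + 0.25×log₁₀(146.4/66)]
    = 2.2727 × [0.0026435 + 0.086499] = 0.2026 m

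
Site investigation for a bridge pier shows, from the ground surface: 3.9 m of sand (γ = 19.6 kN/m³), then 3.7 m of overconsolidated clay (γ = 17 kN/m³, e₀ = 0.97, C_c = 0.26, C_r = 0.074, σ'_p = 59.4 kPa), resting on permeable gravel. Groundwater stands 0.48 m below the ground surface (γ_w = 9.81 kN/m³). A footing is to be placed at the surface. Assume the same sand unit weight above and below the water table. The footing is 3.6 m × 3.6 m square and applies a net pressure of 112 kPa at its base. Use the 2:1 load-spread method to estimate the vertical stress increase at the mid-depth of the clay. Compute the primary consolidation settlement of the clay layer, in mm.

S_c ≈ 46.5 mm

Mid-depth of clay below the ground surface: z = 3.9 + 3.7/2 = 5.75 m.
Total vertical stress at mid-clay: σ_v = 19.6×3.9 + 17×1.85 = 107.89 kPa.
Pore pressure: u = 9.81×(5.75 − 0.48) = 51.699 kPa.
Initial effective stress: σ'_0 = σ_v − u = 107.89 − 51.699 = 56.191 kPa.
Stress increase at mid-clay by the 2:1 spreading method:
Δσ = qBL/((B+z)(L+z)) = 112×3.6×3.6/((3.6+5.75)(3.6+5.75)) = 16.604 kPa
Final effective stress: σ'_f = 56.191 + 16.604 = 72.795 kPa.
σ'_f = 72.795 > σ'_p = 59.4 kPa, so the stress path crosses the preconsolidation pressure — recompression up to σ'_p, then virgin compression beyond:
S_c = H/(1+e₀)·[C_r·log₁₀(σ'_p/σ'_0) + C_c·log₁₀(σ'_f/σ'_p)]
    = 3.7/1.97 × [0.074×log₁₀(59.4/56.191) + 0.26×log₁₀(72.795/59.4)]
    = 1.8782 × [0.0017849 + 0.022962] = 0.04648 m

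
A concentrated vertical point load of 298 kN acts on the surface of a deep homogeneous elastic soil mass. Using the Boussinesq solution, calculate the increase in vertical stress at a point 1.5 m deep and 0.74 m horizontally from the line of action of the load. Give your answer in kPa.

Boussinesq vertical stress below a point load on an elastic half-space:
Δσ_z = 3P/(2πz²) · [1 + (r/z)²]^(−5/2)
r/z = 0.74/1.5 = 0.49333; [1+(r/z)²]^(−5/2) = 0.58009.
Δσ_z = 3×298/(2π×1.5²) × 0.58009 = 63.238 × 0.58009 = 36.68 kPa

Δσ_z ≈ 36.7 kPa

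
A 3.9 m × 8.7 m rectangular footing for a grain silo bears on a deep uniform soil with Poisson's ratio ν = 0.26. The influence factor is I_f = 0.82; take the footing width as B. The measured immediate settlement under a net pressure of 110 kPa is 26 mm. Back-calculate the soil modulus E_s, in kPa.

S_e = q·B·(1−ν²)/E_s · I_f  ⇒  E_s = q·B·(1−ν²)·I_f / S_e.
E_s = 110 × 3.9 × 0.9324 × 0.82 / 0.026 = 12620 kPa

E_s ≈ 12600 kPa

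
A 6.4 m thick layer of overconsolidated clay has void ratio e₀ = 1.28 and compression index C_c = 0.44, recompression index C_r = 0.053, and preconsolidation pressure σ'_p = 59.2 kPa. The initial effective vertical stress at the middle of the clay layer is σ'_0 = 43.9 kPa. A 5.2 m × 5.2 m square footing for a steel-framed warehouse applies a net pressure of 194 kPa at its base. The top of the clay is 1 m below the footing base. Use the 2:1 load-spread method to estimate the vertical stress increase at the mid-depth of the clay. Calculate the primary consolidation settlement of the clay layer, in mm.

Mid-depth of clay below the footing base: z = 1 + 6.4/2 = 4.2 m.
Stress increase at mid-clay by the 2:1 spreading method:
Δσ = qBL/((B+z)(L+z)) = 194×5.2×5.2/((5.2+4.2)(5.2+4.2)) = 59.368 kPa
Final effective stress: σ'_f = 43.9 + 59.368 = 103.27 kPa.
σ'_f = 103.27 > σ'_p = 59.2 kPa, so the stress path crosses the preconsolidation pressure — recompression up to σ'_p, then virgin compression beyond:
S_c = H/(1+e₀)·[C_r·log₁₀(σ'_p/σ'_0) + C_c·log₁₀(σ'_f/σ'_p)]
    = 6.4/2.28 × [0.053×log₁₀(59.2/43.9) + 0.44×log₁₀(103.27/59.2)]
    = 2.807 × [0.0068824 + 0.10633] = 0.3178 m

S_c ≈ 318 mm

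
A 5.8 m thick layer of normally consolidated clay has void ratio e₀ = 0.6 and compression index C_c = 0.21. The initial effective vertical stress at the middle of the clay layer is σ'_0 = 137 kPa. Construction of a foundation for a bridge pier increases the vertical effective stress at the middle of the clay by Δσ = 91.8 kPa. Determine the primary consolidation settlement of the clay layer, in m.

Final effective stress: σ'_f = σ'_0 + Δσ = 137 + 91.8 = 228.8 kPa.
Normally consolidated clay, so the full stress increment lies on the virgin compression line:
S_c = C_c·H/(1+e₀)·log₁₀(σ'_f/σ'_0) = 0.21×5.8/(1+0.6)×log₁₀(228.8/137)
    = 0.76125 × 0.22274 = 0.1696 m

S_c ≈ 0.17 m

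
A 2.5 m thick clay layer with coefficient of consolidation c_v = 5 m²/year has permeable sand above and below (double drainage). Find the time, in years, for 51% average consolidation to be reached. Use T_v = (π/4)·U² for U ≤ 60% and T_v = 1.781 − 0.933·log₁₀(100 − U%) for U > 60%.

t ≈ 0.0638 years

Drainage path length: H_d = H/2 = 1.25 m (double drainage).
U ≤ 60%: T_v = (π/4)·U² = (π/4)×0.51² = 0.20428.
t = T_v·H_d²/c_v = 0.20428×1.25²/5 = 0.06384 years.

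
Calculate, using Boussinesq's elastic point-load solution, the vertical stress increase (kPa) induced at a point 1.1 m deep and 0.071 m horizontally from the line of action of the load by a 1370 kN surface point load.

Boussinesq vertical stress below a point load on an elastic half-space:
Δσ_z = 3P/(2πz²) · [1 + (r/z)²]^(−5/2)
r/z = 0.071/1.1 = 0.064545; [1+(r/z)²]^(−5/2) = 0.98966.
Δσ_z = 3×1370/(2π×1.1²) × 0.98966 = 540.6 × 0.98966 = 535 kPa

Δσ_z ≈ 535 kPa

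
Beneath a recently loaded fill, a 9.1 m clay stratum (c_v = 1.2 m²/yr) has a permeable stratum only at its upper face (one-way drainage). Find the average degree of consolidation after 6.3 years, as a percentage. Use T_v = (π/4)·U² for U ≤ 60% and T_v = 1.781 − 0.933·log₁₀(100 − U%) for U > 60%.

Drainage path length: H_d = H = 9.1 m (single drainage).
T_v = c_v·t/H_d² = 1.2×6.3/9.1² = 0.091293.
T_v = 0.091293 corresponds to the U ≤ 60% branch:
U = √(4T_v/π) = 0.3409

U ≈ 34.1 %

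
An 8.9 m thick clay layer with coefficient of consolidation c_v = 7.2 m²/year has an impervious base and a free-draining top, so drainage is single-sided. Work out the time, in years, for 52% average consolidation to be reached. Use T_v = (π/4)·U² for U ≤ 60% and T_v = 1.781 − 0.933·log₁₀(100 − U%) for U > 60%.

t ≈ 2.34 years

Drainage path length: H_d = H = 8.9 m (single drainage).
U ≤ 60%: T_v = (π/4)·U² = (π/4)×0.52² = 0.21237.
t = T_v·H_d²/c_v = 0.21237×8.9²/7.2 = 2.336 years.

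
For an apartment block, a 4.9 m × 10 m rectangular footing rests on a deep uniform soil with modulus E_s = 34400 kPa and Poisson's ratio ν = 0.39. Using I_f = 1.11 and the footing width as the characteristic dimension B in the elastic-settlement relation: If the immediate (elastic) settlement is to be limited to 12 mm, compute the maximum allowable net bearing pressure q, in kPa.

S_e = q·B·(1−ν²)/E_s · I_f  ⇒  q = S_e·E_s / (B·(1−ν²)·I_f).
q = 0.012 × 34400 / (4.9 × 0.8479 × 1.11) = 89.51 kPa

q ≈ 89.5 kPa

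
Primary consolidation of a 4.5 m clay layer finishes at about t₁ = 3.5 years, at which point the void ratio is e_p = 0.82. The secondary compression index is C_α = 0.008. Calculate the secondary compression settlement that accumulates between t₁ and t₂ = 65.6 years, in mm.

Secondary compression: S_s = C_α·H/(1+e_p)·log₁₀(t₂/t₁)
S_s = 0.008×4.5/(1+0.82)×log₁₀(65.6/3.5)
    = 0.01978 × 1.273 = 0.02518 m

S_s ≈ 25.2 mm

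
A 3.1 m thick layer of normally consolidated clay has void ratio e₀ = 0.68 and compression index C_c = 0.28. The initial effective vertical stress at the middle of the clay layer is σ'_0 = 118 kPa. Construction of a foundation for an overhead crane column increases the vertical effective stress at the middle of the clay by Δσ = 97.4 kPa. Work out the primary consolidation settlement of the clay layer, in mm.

S_c ≈ 135 mm

Final effective stress: σ'_f = σ'_0 + Δσ = 118 + 97.4 = 215.4 kPa.
Normally consolidated clay, so the full stress increment lies on the virgin compression line:
S_c = C_c·H/(1+e₀)·log₁₀(σ'_f/σ'_0) = 0.28×3.1/(1+0.68)×log₁₀(215.4/118)
    = 0.51667 × 0.26136 = 0.135 m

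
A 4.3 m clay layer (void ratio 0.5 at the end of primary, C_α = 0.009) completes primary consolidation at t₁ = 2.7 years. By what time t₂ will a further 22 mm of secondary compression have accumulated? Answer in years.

S_s = C_α·H/(1+e_p)·log₁₀(t₂/t₁) ⇒ log₁₀(t₂/t₁) = S_s·(1+e_p)/(C_α·H).
log₁₀(t₂/t₁) = 0.022 × (1+0.5) / (0.009×4.3) = 0.8527
t₂ = t₁ × 10^0.8527 = 2.7 × 7.124 = 19.23 years

t₂ ≈ 19.2 years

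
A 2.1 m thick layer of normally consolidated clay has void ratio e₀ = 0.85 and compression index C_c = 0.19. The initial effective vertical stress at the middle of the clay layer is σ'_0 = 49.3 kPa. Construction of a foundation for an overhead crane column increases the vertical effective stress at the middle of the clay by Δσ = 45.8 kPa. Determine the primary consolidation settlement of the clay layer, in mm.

S_c ≈ 61.5 mm

Final effective stress: σ'_f = σ'_0 + Δσ = 49.3 + 45.8 = 95.1 kPa.
Normally consolidated clay, so the full stress increment lies on the virgin compression line:
S_c = C_c·H/(1+e₀)·log₁₀(σ'_f/σ'_0) = 0.19×2.1/(1+0.85)×log₁₀(95.1/49.3)
    = 0.21568 × 0.28533 = 0.06154 m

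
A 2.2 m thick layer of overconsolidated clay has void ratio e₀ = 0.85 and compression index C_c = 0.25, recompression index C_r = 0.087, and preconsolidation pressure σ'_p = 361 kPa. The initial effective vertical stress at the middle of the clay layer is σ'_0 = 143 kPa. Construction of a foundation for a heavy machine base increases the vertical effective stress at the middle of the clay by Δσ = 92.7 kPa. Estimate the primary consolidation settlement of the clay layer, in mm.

S_c ≈ 22.5 mm

Final effective stress: σ'_f = 143 + 92.7 = 235.7 kPa.
σ'_f = 235.7 ≤ σ'_p = 361 kPa, so the clay remains overconsolidated and only the recompression index applies:
S_c = C_r·H/(1+e₀)·log₁₀(σ'_f/σ'_0) = 0.087×2.2/1.85×log₁₀(235.7/143)
    = 0.10346 × 0.21702 = 0.02245 m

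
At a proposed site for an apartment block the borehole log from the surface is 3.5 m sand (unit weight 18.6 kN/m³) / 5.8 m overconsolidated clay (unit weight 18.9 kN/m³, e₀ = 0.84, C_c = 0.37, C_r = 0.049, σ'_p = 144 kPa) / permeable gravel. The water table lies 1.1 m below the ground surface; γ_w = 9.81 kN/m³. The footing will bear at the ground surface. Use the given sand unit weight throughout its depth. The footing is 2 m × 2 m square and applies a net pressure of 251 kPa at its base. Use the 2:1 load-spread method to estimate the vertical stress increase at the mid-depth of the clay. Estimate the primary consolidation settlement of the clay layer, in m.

S_c ≈ 0.0128 m

Mid-depth of clay below the ground surface: z = 3.5 + 5.8/2 = 6.4 m.
Total vertical stress at mid-clay: σ_v = 18.6×3.5 + 18.9×2.9 = 119.91 kPa.
Pore pressure: u = 9.81×(6.4 − 1.1) = 51.993 kPa.
Initial effective stress: σ'_0 = σ_v − u = 119.91 − 51.993 = 67.917 kPa.
Stress increase at mid-clay by the 2:1 spreading method:
Δσ = qBL/((B+z)(L+z)) = 251×2×2/((2+6.4)(2+6.4)) = 14.229 kPa
Final effective stress: σ'_f = 67.917 + 14.229 = 82.146 kPa.
σ'_f = 82.146 ≤ σ'_p = 144 kPa, so the clay remains overconsolidated and only the recompression index applies:
S_c = C_r·H/(1+e₀)·log₁₀(σ'_f/σ'_0) = 0.049×5.8/1.84×log₁₀(82.146/67.917)
    = 0.15446 × 0.082608 = 0.01276 m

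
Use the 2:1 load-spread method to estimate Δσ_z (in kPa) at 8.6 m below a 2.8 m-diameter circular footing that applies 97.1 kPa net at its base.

By the 2:1 method the load spreads at 1 horizontal : 2 vertical, so at depth z the loaded area has grown by z in each plan dimension:
Δσ ≈ qD²/(D+z)² = 97.1×2.8²/(2.8+8.6)² = 5.8577 kPa

Δσ_z ≈ 5.86 kPa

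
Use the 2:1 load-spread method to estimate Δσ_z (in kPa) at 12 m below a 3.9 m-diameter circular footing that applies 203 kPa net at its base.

Δσ_z ≈ 12.2 kPa

By the 2:1 method the load spreads at 1 horizontal : 2 vertical, so at depth z the loaded area has grown by z in each plan dimension:
Δσ ≈ qD²/(D+z)² = 203×3.9²/(3.9+12)² = 12.213 kPa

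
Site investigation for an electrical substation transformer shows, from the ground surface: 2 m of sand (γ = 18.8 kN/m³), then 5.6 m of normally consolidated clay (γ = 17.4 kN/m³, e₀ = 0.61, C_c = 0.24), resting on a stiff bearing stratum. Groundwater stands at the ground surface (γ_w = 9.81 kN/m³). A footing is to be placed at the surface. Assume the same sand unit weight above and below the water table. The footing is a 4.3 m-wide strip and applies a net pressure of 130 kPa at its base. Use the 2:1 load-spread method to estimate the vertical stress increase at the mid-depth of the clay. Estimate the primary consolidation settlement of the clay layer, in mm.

Mid-depth of clay below the ground surface: z = 2 + 5.6/2 = 4.8 m.
Total vertical stress at mid-clay: σ_v = 18.8×2 + 17.4×2.8 = 86.32 kPa.
Pore pressure: u = 9.81×(4.8 − 0) = 47.088 kPa.
Initial effective stress: σ'_0 = σ_v − u = 86.32 − 47.088 = 39.232 kPa.
Stress increase at mid-clay by the 2:1 spreading method:
Δσ = qB/(B+z) = 130×4.3/(4.3+4.8) = 61.429 kPa
Final effective stress: σ'_f = σ'_0 + Δσ = 39.232 + 61.429 = 100.66 kPa.
Normally consolidated clay, so the full stress increment lies on the virgin compression line:
S_c = C_c·H/(1+e₀)·log₁₀(σ'_f/σ'_0) = 0.24×5.6/(1+0.61)×log₁₀(100.66/39.232)
    = 0.83478 × 0.40922 = 0.3416 m

S_c ≈ 342 mm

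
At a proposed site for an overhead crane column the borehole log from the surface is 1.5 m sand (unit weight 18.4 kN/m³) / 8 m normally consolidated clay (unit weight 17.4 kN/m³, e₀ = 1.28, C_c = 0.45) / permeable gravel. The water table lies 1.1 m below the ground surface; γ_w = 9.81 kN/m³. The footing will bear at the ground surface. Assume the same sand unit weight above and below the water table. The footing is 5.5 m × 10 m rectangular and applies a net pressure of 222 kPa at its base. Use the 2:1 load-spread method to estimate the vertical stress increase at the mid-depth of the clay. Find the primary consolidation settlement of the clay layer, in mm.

S_c ≈ 579 mm

Mid-depth of clay below the ground surface: z = 1.5 + 8/2 = 5.5 m.
Total vertical stress at mid-clay: σ_v = 18.4×1.5 + 17.4×4 = 97.2 kPa.
Pore pressure: u = 9.81×(5.5 − 1.1) = 43.164 kPa.
Initial effective stress: σ'_0 = σ_v − u = 97.2 − 43.164 = 54.036 kPa.
Stress increase at mid-clay by the 2:1 spreading method:
Δσ = qBL/((B+z)(L+z)) = 222×5.5×10/((5.5+5.5)(10+5.5)) = 71.613 kPa
Final effective stress: σ'_f = σ'_0 + Δσ = 54.036 + 71.613 = 125.65 kPa.
Normally consolidated clay, so the full stress increment lies on the virgin compression line:
S_c = C_c·H/(1+e₀)·log₁₀(σ'_f/σ'_0) = 0.45×8/(1+1.28)×log₁₀(125.65/54.036)
    = 1.5789 × 0.36648 = 0.5786 m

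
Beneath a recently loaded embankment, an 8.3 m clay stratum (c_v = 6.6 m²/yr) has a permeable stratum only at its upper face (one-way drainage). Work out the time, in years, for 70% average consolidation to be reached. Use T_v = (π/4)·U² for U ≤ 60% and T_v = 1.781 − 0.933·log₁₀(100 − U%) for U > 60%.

Drainage path length: H_d = H = 8.3 m (single drainage).
U > 60%: T_v = 1.781 − 0.933·log₁₀(100 − 70) = 0.40285.
t = T_v·H_d²/c_v = 0.40285×8.3²/6.6 = 4.205 years.

t ≈ 4.2 years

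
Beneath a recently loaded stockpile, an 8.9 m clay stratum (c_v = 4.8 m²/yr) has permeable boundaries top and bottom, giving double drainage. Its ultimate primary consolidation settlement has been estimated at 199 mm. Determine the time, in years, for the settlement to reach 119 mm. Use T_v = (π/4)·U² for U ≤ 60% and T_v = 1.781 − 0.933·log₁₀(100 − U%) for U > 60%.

t ≈ 1.16 years

Drainage path length: H_d = H/2 = 4.45 m (double drainage).
U = S(t)/S_ult = 119/199 = 0.598.
U ≤ 60%: T_v = (π/4)·U² = (π/4)×0.59799² = 0.28085.
t = T_v·H_d²/c_v = 0.28085×4.45²/4.8 = 1.159 years.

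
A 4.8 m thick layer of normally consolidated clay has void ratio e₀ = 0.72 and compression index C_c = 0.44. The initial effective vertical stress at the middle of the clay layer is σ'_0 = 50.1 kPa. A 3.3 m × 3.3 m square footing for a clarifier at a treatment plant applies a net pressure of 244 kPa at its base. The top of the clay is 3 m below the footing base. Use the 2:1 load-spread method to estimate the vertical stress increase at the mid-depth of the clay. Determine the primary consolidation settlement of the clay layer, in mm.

S_c ≈ 283 mm

Mid-depth of clay below the footing base: z = 3 + 4.8/2 = 5.4 m.
Stress increase at mid-clay by the 2:1 spreading method:
Δσ = qBL/((B+z)(L+z)) = 244×3.3×3.3/((3.3+5.4)(3.3+5.4)) = 35.106 kPa
Final effective stress: σ'_f = σ'_0 + Δσ = 50.1 + 35.106 = 85.206 kPa.
Normally consolidated clay, so the full stress increment lies on the virgin compression line:
S_c = C_c·H/(1+e₀)·log₁₀(σ'_f/σ'_0) = 0.44×4.8/(1+0.72)×log₁₀(85.206/50.1)
    = 1.2279 × 0.23063 = 0.2832 m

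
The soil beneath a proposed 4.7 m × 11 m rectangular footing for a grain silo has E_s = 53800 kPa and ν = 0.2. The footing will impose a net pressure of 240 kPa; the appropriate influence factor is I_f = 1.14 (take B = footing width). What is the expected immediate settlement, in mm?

Immediate (elastic) settlement: S_e = q·B·(1−ν²)/E_s · I_f.
S_e = 240 × 4.7 × (1 − 0.2²) / 53800 × 1.14
    = 240 × 4.7 × 0.96 / 53800 × 1.14
    = 0.02295 m = 22.95 mm

S_e ≈ 22.9 mm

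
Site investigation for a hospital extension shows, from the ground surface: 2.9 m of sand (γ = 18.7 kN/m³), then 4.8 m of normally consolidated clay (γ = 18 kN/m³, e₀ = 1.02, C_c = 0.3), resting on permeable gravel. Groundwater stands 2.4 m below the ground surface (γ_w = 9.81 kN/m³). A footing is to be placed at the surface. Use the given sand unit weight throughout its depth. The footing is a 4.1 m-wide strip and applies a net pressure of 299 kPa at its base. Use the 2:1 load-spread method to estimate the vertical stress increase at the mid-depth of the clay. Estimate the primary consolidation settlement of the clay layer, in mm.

Mid-depth of clay below the ground surface: z = 2.9 + 4.8/2 = 5.3 m.
Total vertical stress at mid-clay: σ_v = 18.7×2.9 + 18×2.4 = 97.43 kPa.
Pore pressure: u = 9.81×(5.3 − 2.4) = 28.449 kPa.
Initial effective stress: σ'_0 = σ_v − u = 97.43 − 28.449 = 68.981 kPa.
Stress increase at mid-clay by the 2:1 spreading method:
Δσ = qB/(B+z) = 299×4.1/(4.1+5.3) = 130.41 kPa
Final effective stress: σ'_f = σ'_0 + Δσ = 68.981 + 130.41 = 199.39 kPa.
Normally consolidated clay, so the full stress increment lies on the virgin compression line:
S_c = C_c·H/(1+e₀)·log₁₀(σ'_f/σ'_0) = 0.3×4.8/(1+1.02)×log₁₀(199.39/68.981)
    = 0.71287 × 0.46097 = 0.3286 m

S_c ≈ 329 mm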